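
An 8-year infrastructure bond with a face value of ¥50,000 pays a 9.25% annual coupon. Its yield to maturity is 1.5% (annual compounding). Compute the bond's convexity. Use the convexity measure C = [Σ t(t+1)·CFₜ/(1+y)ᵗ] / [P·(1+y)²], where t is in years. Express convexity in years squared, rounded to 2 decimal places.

With y = 0.015:
  t   CF        PV=CF/(1+0.015)^t    t·PV        t(t+1)·PV
  1     4,625.00     4,556.6502     4,556.6502       9,113.3005
  2     4,625.00     4,489.3106     8,978.6212      26,935.8635
  3     4,625.00     4,422.9661    13,268.8983      53,075.5932
  4     4,625.00     4,357.6021    17,430.4083      87,152.0413
  5     4,625.00     4,293.2040    21,466.0200     128,796.1202
  6     4,625.00     4,229.7576    25,378.5458     177,649.8209
  7     4,625.00     4,167.2489    29,170.7423     233,365.9388
  8    54,625.00    48,491.2201   387,929.7611   3,491,367.8499
  Σ                 79,007.9597   508,179.6473   4,207,456.5282
P = 79,007.9597.
Convexity = Σ t(t+1)·PV / [P·(1+y)²] = 4,207,456.5282 / (79,007.9597 × 1.030225) = 51.69121.

51.69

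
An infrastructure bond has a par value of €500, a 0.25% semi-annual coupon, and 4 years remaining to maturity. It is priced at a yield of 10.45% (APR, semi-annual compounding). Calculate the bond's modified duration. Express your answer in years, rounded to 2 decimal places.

3.78 years

Periodic yield y = 0.05225. First find Macaulay duration:
  t   CF        PV=CF/(1+0.05225)^t    t·PV
  1        0.625         0.5940         0.5940
  2        0.625         0.5645         1.1289
  3        0.625         0.5364         1.6093
  4        0.625         0.5098         2.0392
  5        0.625         0.4845         2.4225
  6        0.625         0.4604         2.7626
  7        0.625         0.4376         3.0630
  8      500.625       333.0896     2,664.7167
  Σ                    336.6768     2,678.3362
P = 336.6768; Macaulay duration = 2,678.3362 / 336.6768 = 7.95522 half-year periods = 3.97761 years.
Modified duration = D_Mac / (1 + y) = 3.97761 / 1.05225 = 3.78010 years.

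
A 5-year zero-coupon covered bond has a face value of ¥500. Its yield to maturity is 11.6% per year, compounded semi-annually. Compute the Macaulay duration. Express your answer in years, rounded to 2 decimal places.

5.00 years

A zero-coupon bond has a single cash flow at maturity, so its Macaulay duration equals its maturity: 5 years.
(Equivalently: 10 semi-annual periods ÷ 2 = 5 years.)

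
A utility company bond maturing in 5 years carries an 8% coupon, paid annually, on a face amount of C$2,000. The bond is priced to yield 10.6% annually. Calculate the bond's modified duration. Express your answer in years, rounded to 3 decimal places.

Periodic yield y = 0.106. First find Macaulay duration:
  t   CF        PV=CF/(1+0.106)^t    t·PV
  1       160.00       144.6655       144.6655
  2       160.00       130.8006       261.6012
  3       160.00       118.2646       354.7937
  4       160.00       106.9300       427.7199
  5     2,160.00     1,305.2032     6,526.0158
  Σ                  1,805.8638     7,714.7960
P = 1,805.8638; Macaulay duration = 7,714.7960 / 1,805.8638 = 4.27208 years.
Modified duration = D_Mac / (1 + y) = 4.27208 / 1.106 = 3.86264 years.

3.863 years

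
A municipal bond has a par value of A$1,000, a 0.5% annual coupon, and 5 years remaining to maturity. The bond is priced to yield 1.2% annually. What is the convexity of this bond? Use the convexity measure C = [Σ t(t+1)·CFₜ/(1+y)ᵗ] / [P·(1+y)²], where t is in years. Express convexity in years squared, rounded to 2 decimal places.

28.90

With y = 0.012:
  t   CF        PV=CF/(1+0.012)^t    t·PV        t(t+1)·PV
  1         5.00         4.9407         4.9407           9.8814
  2         5.00         4.8821         9.7643          29.2928
  3         5.00         4.8242        14.4727          57.8908
  4         5.00         4.7670        19.0681          95.3406
  5     1,005.00       946.8114     4,734.0572      28,404.3434
  Σ                    966.2255     4,782.3030      28,596.7490
P = 966.2255.
Convexity = Σ t(t+1)·PV / [P·(1+y)²] = 28,596.7490 / (966.2255 × 1.024144) = 28.89862.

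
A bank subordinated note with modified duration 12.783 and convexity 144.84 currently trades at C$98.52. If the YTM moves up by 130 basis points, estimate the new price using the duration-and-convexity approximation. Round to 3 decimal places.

Duration effect: -D_mod·Δy = -12.783 × (+0.013) = -0.166179
Convexity effect: ½·C·(Δy)² = 0.5 × 144.84 × (0.013)² = +0.01223898
ΔP/P ≈ -0.166179 + 0.01223898 = -0.15394002
New price ≈ 98.52 × (1 - 0.15394002) = 83.3538292296.

C$83.354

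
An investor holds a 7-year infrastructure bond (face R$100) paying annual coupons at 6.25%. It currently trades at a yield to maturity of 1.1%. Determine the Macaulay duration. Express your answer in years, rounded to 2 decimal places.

6.05 years

Periodic yield y = 0.011. Discount each cash flow and weight by its year:
  t   CF        PV=CF/(1+0.011)^t    t·PV
  1         6.25         6.1820         6.1820
  2         6.25         6.1147        12.2295
  3         6.25         6.0482        18.1446
  4         6.25         5.9824        23.9296
  5         6.25         5.9173        29.5865
  6         6.25         5.8529        35.1176
  7       106.25        98.4172       688.9202
  Σ                    134.5147       814.1099
Price P = Σ PV = 134.5147.
Macaulay duration = Σ(t·PV) / P = 814.1099 / 134.5147 = 6.05220 years.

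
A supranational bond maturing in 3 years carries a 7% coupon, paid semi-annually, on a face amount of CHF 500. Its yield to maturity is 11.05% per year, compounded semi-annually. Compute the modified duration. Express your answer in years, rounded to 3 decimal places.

2.598 years

Periodic yield y = 0.05525. First find Macaulay duration:
  t   CF        PV=CF/(1+0.05525)^t    t·PV
  1        17.50        16.5837        16.5837
  2        17.50        15.7155        31.4309
  3        17.50        14.8926        44.6779
  4        17.50        14.1129        56.4516
  5        17.50        13.3740        66.8700
  6       517.50       374.7815     2,248.6892
  Σ                    449.4603     2,464.7035
P = 449.4603; Macaulay duration = 2,464.7035 / 449.4603 = 5.48370 half-year periods = 2.74185 years.
Modified duration = D_Mac / (1 + y) = 2.74185 / 1.05525 = 2.59829 years.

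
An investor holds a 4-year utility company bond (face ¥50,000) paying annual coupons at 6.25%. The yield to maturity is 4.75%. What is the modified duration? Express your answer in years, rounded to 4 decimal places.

Periodic yield y = 0.0475. First find Macaulay duration:
  t   CF        PV=CF/(1+0.0475)^t    t·PV
  1     3,125.00     2,983.2936     2,983.2936
  2     3,125.00     2,848.0129     5,696.0259
  3     3,125.00     2,718.8668     8,156.6003
  4    53,125.00    44,124.8068   176,499.2271
  Σ                 52,674.9800   193,335.1468
P = 52,674.9800; Macaulay duration = 193,335.1468 / 52,674.9800 = 3.67034 years.
Modified duration = D_Mac / (1 + y) = 3.67034 / 1.0475 = 3.50391 years.

3.5039 years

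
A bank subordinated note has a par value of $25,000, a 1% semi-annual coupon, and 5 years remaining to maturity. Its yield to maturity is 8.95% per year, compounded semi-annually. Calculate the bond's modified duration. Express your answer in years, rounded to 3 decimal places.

4.651 years

Periodic yield y = 0.04475. First find Macaulay duration:
  t   CF        PV=CF/(1+0.04475)^t    t·PV
  1       125.00       119.6458       119.6458
  2       125.00       114.5210       229.0421
  3       125.00       109.6157       328.8472
  4       125.00       104.9205       419.6821
  5       125.00       100.4265       502.1323
  6       125.00        96.1249       576.7492
  7       125.00        92.0075       644.0527
  8       125.00        88.0665       704.5324
  9       125.00        84.2944       758.6494
  10   25,125.00    16,217.4390   162,174.3897
  Σ                 17,127.0619   166,457.7228
P = 17,127.0619; Macaulay duration = 166,457.7228 / 17,127.0619 = 9.71899 half-year periods = 4.85949 years.
Modified duration = D_Mac / (1 + y) = 4.85949 / 1.04475 = 4.65135 years.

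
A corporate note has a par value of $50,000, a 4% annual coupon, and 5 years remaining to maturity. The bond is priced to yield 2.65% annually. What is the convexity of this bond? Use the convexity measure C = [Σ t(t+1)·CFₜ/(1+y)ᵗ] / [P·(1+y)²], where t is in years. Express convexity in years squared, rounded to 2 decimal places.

With y = 0.0265:
  t   CF        PV=CF/(1+0.0265)^t    t·PV        t(t+1)·PV
  1     2,000.00     1,948.3682     1,948.3682       3,896.7365
  2     2,000.00     1,898.0694     3,796.1388      11,388.4164
  3     2,000.00     1,849.0691     5,547.2072      22,188.8289
  4     2,000.00     1,801.3337     7,205.3349      36,026.6746
  5    52,000.00    45,625.5986   228,127.9929   1,368,767.9572
  Σ                 53,122.4390   246,625.0420   1,442,268.6135
P = 53,122.4390.
Convexity = Σ t(t+1)·PV / [P·(1+y)²] = 1,442,268.6135 / (53,122.4390 × 1.053702) = 25.76619.

25.77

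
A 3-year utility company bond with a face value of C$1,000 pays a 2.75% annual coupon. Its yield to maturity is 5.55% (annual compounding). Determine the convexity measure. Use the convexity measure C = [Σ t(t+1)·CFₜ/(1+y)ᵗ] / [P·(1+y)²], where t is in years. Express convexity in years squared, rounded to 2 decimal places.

10.37

With y = 0.0555:
  t   CF        PV=CF/(1+0.0555)^t    t·PV        t(t+1)·PV
  1        27.50        26.0540        26.0540          52.1080
  2        27.50        24.6840        49.3681         148.1042
  3     1,027.50       873.7901     2,621.3703      10,485.4811
  Σ                    924.5281     2,696.7924      10,685.6934
P = 924.5281.
Convexity = Σ t(t+1)·PV / [P·(1+y)²] = 10,685.6934 / (924.5281 × 1.114080) = 10.37447.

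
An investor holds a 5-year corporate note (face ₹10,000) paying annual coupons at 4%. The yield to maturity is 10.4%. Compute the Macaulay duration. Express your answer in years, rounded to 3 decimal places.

Periodic yield y = 0.104. Discount each cash flow and weight by its year:
  t   CF        PV=CF/(1+0.104)^t    t·PV
  1       400.00       362.3188       362.3188
  2       400.00       328.1874       656.3747
  3       400.00       297.2712       891.8135
  4       400.00       269.2674     1,077.0694
  5    10,400.00     6,341.4412    31,707.2062
  Σ                  7,598.4859    34,694.7826
Price P = Σ PV = 7,598.4859.
Macaulay duration = Σ(t·PV) / P = 34,694.7826 / 7,598.4859 = 4.56601 years.

4.566 years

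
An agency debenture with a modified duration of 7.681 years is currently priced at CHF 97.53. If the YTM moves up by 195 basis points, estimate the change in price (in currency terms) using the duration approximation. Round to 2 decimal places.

Duration approximation: ΔP/P ≈ -D_mod · Δy = -7.681 × (+0.0195) = -0.1497795.
ΔP ≈ 97.53 × (-0.1497795) = -14.607994635.

-CHF 14.61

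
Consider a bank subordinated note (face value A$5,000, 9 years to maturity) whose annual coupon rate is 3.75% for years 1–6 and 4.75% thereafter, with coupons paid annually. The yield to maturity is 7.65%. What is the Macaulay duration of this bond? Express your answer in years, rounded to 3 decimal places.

Periodic yield y = 0.0765. Discount each cash flow and weight by its year:
  t   CF        PV=CF/(1+0.0765)^t    t·PV
  1       187.50       174.1756       174.1756
  2       187.50       161.7980       323.5960
  3       187.50       150.3001       450.9002
  4       187.50       139.6192       558.4768
  5       187.50       129.6973       648.4867
  6       187.50       120.4806       722.8835
  7       237.50       141.7638       992.3467
  8       237.50       131.6896     1,053.5165
  9     5,237.50     2,697.7253    24,279.5279
  Σ                  3,847.2495    29,203.9099
Price P = Σ PV = 3,847.2495.
Macaulay duration = Σ(t·PV) / P = 29,203.9099 / 3,847.2495 = 7.59085 years.

7.591 years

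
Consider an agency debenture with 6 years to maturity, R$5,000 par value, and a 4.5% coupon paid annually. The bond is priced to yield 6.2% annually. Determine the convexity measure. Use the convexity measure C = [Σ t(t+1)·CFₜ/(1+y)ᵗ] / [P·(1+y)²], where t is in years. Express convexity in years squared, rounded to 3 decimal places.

31.982

With y = 0.062:
  t   CF        PV=CF/(1+0.062)^t    t·PV        t(t+1)·PV
  1       225.00       211.8644       211.8644         423.7288
  2       225.00       199.4957       398.9913       1,196.9740
  3       225.00       187.8490       563.5471       2,254.1884
  4       225.00       176.8823       707.5293       3,537.6466
  5       225.00       166.5559       832.7793       4,996.6760
  6     5,225.00     3,641.9937    21,851.9624     152,963.7368
  Σ                  4,584.6410    24,566.6739     165,372.9507
P = 4,584.6410.
Convexity = Σ t(t+1)·PV / [P·(1+y)²] = 165,372.9507 / (4,584.6410 × 1.127844) = 31.98233.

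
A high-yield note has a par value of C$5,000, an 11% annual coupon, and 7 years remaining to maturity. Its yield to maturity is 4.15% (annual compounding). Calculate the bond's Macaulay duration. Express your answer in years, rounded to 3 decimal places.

Periodic yield y = 0.0415. Discount each cash flow and weight by its year:
  t   CF        PV=CF/(1+0.0415)^t    t·PV
  1       550.00       528.0845       528.0845
  2       550.00       507.0422     1,014.0845
  3       550.00       486.8384     1,460.5153
  4       550.00       467.4397     1,869.7588
  5       550.00       448.8139     2,244.0696
  6       550.00       430.9303     2,585.5819
  7     5,550.00     4,175.2075    29,226.4524
  Σ                  7,044.3566    38,928.5470
Price P = Σ PV = 7,044.3566.
Macaulay duration = Σ(t·PV) / P = 38,928.5470 / 7,044.3566 = 5.52620 years.

5.526 years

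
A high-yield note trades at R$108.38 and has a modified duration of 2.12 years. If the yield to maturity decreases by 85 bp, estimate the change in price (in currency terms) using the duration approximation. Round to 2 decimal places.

Duration approximation: ΔP/P ≈ -D_mod · Δy = -2.12 × (-0.0085) = +0.018020.
ΔP ≈ 108.38 × (+0.018020) = +1.9530076.

+R$1.95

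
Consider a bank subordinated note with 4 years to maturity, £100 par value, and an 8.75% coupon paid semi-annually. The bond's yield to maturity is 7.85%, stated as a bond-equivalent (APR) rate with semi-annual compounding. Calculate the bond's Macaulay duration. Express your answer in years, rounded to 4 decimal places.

Periodic yield y = 0.03925. Discount each cash flow and weight by its period:
  t   CF        PV=CF/(1+0.03925)^t    t·PV
  1        4.375         4.2098         4.2098
  2        4.375         4.0508         8.1015
  3        4.375         3.8978        11.6934
  4        4.375         3.7506        15.0023
  5        4.375         3.6089        18.0446
  6        4.375         3.4726        20.8357
  7        4.375         3.3415        23.3903
  8      104.375        76.7072       613.6577
  Σ                    103.0391       714.9354
Price P = Σ PV = 103.0391.
Macaulay duration = Σ(t·PV) / P = 714.9354 / 103.0391 = 6.93848 half-year periods.
In years: 6.93848 / 2 = 3.46924 years.

3.4692 years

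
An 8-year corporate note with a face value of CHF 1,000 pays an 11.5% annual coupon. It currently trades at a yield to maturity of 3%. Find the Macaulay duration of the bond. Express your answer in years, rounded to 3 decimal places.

6.152 years

Periodic yield y = 0.03. Discount each cash flow and weight by its year:
  t   CF        PV=CF/(1+0.03)^t    t·PV
  1       115.00       111.6505       111.6505
  2       115.00       108.3985       216.7971
  3       115.00       105.2413       315.7239
  4       115.00       102.1760       408.7040
  5       115.00        99.2000       496.0001
  6       115.00        96.3107       577.8641
  7       115.00        93.5055       654.5387
  8     1,115.00       880.1913     7,041.5304
  Σ                  1,596.6738     9,822.8087
Price P = Σ PV = 1,596.6738.
Macaulay duration = Σ(t·PV) / P = 9,822.8087 / 1,596.6738 = 6.15204 years.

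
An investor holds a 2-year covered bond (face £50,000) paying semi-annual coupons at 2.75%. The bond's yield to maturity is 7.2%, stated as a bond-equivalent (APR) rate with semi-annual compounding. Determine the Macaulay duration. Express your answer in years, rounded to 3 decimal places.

1.958 years

Periodic yield y = 0.036. Discount each cash flow and weight by its period:
  t   CF        PV=CF/(1+0.036)^t    t·PV
  1       687.50       663.6100       663.6100
  2       687.50       640.5502     1,281.1005
  3       687.50       618.2917     1,854.8752
  4    50,687.50    44,000.9294   176,003.7176
  Σ                 45,923.3814   179,803.3033
Price P = Σ PV = 45,923.3814.
Macaulay duration = Σ(t·PV) / P = 179,803.3033 / 45,923.3814 = 3.91529 half-year periods.
In years: 3.91529 / 2 = 1.95764 years.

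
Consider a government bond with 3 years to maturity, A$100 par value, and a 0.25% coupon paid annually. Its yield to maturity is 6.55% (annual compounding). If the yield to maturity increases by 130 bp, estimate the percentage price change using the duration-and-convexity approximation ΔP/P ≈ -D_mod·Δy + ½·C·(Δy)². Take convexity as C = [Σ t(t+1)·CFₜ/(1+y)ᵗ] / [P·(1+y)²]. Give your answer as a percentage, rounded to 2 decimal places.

With y = 0.0655:
  t   CF        PV=CF/(1+0.0655)^t    t·PV        t(t+1)·PV
  1         0.25         0.2346         0.2346           0.4693
  2         0.25         0.2202         0.4404           1.3212
  3       100.25        82.8751       248.6253         994.5011
  Σ                     83.3299       249.3003         996.2916
P = 83.3299; D_Mac = 2.99173 yrs; D_mod = 2.80781 yrs; C = 10.53122.
Duration effect: -2.80781 × (+0.013) = -0.036502
Convexity effect: 0.5 × 10.53122 × (0.013)² = +0.0008899
ΔP/P ≈ -0.036502 + 0.0008899 = -0.035612 = -3.5612%.

-3.56%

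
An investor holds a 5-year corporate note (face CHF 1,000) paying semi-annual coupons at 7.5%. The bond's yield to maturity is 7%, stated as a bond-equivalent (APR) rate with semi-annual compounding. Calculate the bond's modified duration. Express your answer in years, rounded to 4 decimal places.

Periodic yield y = 0.035. First find Macaulay duration:
  t   CF        PV=CF/(1+0.035)^t    t·PV
  1        37.50        36.2319        36.2319
  2        37.50        35.0067        70.0133
  3        37.50        33.8229       101.4686
  4        37.50        32.6791       130.7163
  5        37.50        31.5740       157.8700
  6        37.50        30.5063       183.0376
  7        37.50        29.4747       206.3226
  8        37.50        28.4779       227.8235
  9        37.50        27.5149       247.6342
  10    1,037.50       735.5033     7,355.0327
  Σ                  1,020.7915     8,716.1507
P = 1,020.7915; Macaulay duration = 8,716.1507 / 1,020.7915 = 8.53862 half-year periods = 4.26931 years.
Modified duration = D_Mac / (1 + y) = 4.26931 / 1.035 = 4.12494 years.

4.1249 years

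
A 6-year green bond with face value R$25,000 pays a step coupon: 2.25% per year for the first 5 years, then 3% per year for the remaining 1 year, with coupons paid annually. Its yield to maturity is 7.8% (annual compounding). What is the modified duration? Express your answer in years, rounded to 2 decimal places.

5.21 years

Periodic yield y = 0.078. First find Macaulay duration:
  t   CF        PV=CF/(1+0.078)^t    t·PV
  1       562.50       521.7996       521.7996
  2       562.50       484.0442       968.0884
  3       562.50       449.0206     1,347.0617
  4       562.50       416.5311     1,666.1246
  5       562.50       386.3925     1,931.9627
  6    25,750.00    16,408.3408    98,450.0449
  Σ                 18,666.1289   104,885.0819
P = 18,666.1289; Macaulay duration = 104,885.0819 / 18,666.1289 = 5.61901 years.
Modified duration = D_Mac / (1 + y) = 5.61901 / 1.078 = 5.21244 years.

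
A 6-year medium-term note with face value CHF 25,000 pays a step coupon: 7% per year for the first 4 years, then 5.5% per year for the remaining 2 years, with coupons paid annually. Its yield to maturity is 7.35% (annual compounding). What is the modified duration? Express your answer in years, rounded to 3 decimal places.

4.735 years

Periodic yield y = 0.0735. First find Macaulay duration:
  t   CF        PV=CF/(1+0.0735)^t    t·PV
  1     1,750.00     1,630.1816     1,630.1816
  2     1,750.00     1,518.5670     3,037.1340
  3     1,750.00     1,414.5943     4,243.7829
  4     1,750.00     1,317.7404     5,270.9615
  5     1,375.00       964.4783     4,822.3914
  6    26,375.00    17,233.7654   103,402.5922
  Σ                 24,079.3269   122,407.0436
P = 24,079.3269; Macaulay duration = 122,407.0436 / 24,079.3269 = 5.08349 years.
Modified duration = D_Mac / (1 + y) = 5.08349 / 1.0735 = 4.73544 years.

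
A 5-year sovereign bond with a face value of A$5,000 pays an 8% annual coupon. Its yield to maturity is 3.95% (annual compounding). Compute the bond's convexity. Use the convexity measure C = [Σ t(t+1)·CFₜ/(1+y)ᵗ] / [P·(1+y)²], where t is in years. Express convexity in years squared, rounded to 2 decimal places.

With y = 0.0395:
  t   CF        PV=CF/(1+0.0395)^t    t·PV        t(t+1)·PV
  1       400.00       384.8004       384.8004         769.6008
  2       400.00       370.1783       740.3567       2,221.0700
  3       400.00       356.1119     1,068.3358       4,273.3430
  4       400.00       342.5800     1,370.3200       6,851.6002
  5     5,400.00     4,449.0910    22,245.4551     133,472.7308
  Σ                  5,902.7617    25,809.2680     147,588.3449
P = 5,902.7617.
Convexity = Σ t(t+1)·PV / [P·(1+y)²] = 147,588.3449 / (5,902.7617 × 1.080560) = 23.13917.

23.14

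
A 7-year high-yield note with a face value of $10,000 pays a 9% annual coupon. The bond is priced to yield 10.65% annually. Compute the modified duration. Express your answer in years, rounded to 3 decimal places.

4.895 years

Periodic yield y = 0.1065. First find Macaulay duration:
  t   CF        PV=CF/(1+0.1065)^t    t·PV
  1       900.00       813.3755       813.3755
  2       900.00       735.0886     1,470.1772
  3       900.00       664.3367     1,993.0101
  4       900.00       600.3947     2,401.5787
  5       900.00       542.6070     2,713.0352
  6       900.00       490.3814     2,942.2885
  7    10,900.00     5,367.4322    37,572.0256
  Σ                  9,213.6162    49,905.4908
P = 9,213.6162; Macaulay duration = 49,905.4908 / 9,213.6162 = 5.41649 years.
Modified duration = D_Mac / (1 + y) = 5.41649 / 1.1065 = 4.89516 years.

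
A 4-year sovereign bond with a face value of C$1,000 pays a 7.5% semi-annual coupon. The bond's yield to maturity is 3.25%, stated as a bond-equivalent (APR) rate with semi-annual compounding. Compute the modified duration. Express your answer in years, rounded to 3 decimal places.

Periodic yield y = 0.01625. First find Macaulay duration:
  t   CF        PV=CF/(1+0.01625)^t    t·PV
  1        37.50        36.9004        36.9004
  2        37.50        36.3103        72.6207
  3        37.50        35.7297       107.1892
  4        37.50        35.1584       140.6336
  5        37.50        34.5962       172.9810
  6        37.50        34.0430       204.2580
  7        37.50        33.4987       234.4906
  8     1,037.50       911.9765     7,295.8118
  Σ                  1,158.2132     8,264.8852
P = 1,158.2132; Macaulay duration = 8,264.8852 / 1,158.2132 = 7.13589 half-year periods = 3.56795 years.
Modified duration = D_Mac / (1 + y) = 3.56795 / 1.01625 = 3.51089 years.

3.511 years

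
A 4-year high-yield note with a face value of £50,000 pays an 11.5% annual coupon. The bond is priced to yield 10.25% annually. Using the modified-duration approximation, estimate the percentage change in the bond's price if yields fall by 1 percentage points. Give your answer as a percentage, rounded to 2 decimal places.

+3.12%

Periodic yield y = 0.1025. Modified duration first:
  t   CF        PV=CF/(1+0.1025)^t    t·PV
  1     5,750.00     5,215.4195     5,215.4195
  2     5,750.00     4,730.5392     9,461.0785
  3     5,750.00     4,290.7385    12,872.2156
  4    55,750.00    37,733.7944   150,935.1777
  Σ                 51,970.4917   178,483.8913
P = 51,970.4917; D_Mac = 3.43433 yrs; D_mod = 3.43433/(1+0.1025) = 3.11504 yrs.
ΔP/P ≈ -D_mod · Δy = -3.11504 × (-0.01) = +0.031150 = +3.1150%.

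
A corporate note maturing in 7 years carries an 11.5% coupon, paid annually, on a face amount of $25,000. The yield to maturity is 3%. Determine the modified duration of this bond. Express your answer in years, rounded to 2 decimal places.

5.38 years

Periodic yield y = 0.03. First find Macaulay duration:
  t   CF        PV=CF/(1+0.03)^t    t·PV
  1     2,875.00     2,791.2621     2,791.2621
  2     2,875.00     2,709.9632     5,419.9265
  3     2,875.00     2,631.0323     7,893.0968
  4     2,875.00     2,554.4003    10,217.6011
  5     2,875.00     2,480.0003    12,400.0013
  6     2,875.00     2,407.7672    14,446.6034
  7    27,875.00    22,664.9259   158,654.4812
  Σ                 38,239.3513   211,822.9723
P = 38,239.3513; Macaulay duration = 211,822.9723 / 38,239.3513 = 5.53940 years.
Modified duration = D_Mac / (1 + y) = 5.53940 / 1.03 = 5.37806 years.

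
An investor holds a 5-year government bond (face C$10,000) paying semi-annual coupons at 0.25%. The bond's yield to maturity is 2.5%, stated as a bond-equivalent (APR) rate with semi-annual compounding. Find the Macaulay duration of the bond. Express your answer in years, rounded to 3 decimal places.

4.970 years

Periodic yield y = 0.0125. Discount each cash flow and weight by its period:
  t   CF        PV=CF/(1+0.0125)^t    t·PV
  1        12.50        12.3457        12.3457
  2        12.50        12.1933        24.3865
  3        12.50        12.0427        36.1282
  4        12.50        11.8941        47.5762
  5        12.50        11.7472        58.7361
  6        12.50        11.6022        69.6131
  7        12.50        11.4589        80.2126
  8        12.50        11.3175        90.5398
  9        12.50        11.1778       100.5998
  10   10,012.50     8,842.8490    88,428.4902
  Σ                  8,948.6283    88,948.6283
Price P = Σ PV = 8,948.6283.
Macaulay duration = Σ(t·PV) / P = 88,948.6283 / 8,948.6283 = 9.93992 half-year periods.
In years: 9.93992 / 2 = 4.96996 years.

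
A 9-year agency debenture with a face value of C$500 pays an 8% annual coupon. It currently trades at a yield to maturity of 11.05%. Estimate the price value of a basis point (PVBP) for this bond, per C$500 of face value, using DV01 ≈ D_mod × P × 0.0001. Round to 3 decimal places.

C$0.244

Periodic yield y = 0.1105.
  t   CF        PV=CF/(1+0.1105)^t    t·PV
  1        40.00        36.0198        36.0198
  2        40.00        32.4357        64.8713
  3        40.00        29.2082        87.6245
  4        40.00        26.3018       105.2073
  5        40.00        23.6847       118.4233
  6        40.00        21.3279       127.9676
  7        40.00        19.2057       134.4399
  8        40.00        17.2946       138.3571
  9       540.00       210.2455     1,892.2094
  Σ                    415.7239     2,705.1202
P = 415.7239; D_Mac = 6.50701 yrs; D_mod = 5.85953 yrs.
DV01 ≈ 5.85953 × 415.7239 × 0.0001 = 0.243595.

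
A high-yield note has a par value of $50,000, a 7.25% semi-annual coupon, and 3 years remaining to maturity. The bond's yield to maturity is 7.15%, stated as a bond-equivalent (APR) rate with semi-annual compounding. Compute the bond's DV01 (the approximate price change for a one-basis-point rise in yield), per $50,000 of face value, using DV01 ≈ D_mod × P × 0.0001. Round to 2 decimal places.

$13.31

Periodic yield y = 0.03575.
  t   CF        PV=CF/(1+0.03575)^t    t·PV
  1     1,812.50     1,749.9397     1,749.9397
  2     1,812.50     1,689.5387     3,379.0773
  3     1,812.50     1,631.2224     4,893.6673
  4     1,812.50     1,574.9191     6,299.6764
  5     1,812.50     1,520.5591     7,602.7955
  6    51,812.50    41,966.7073   251,800.2439
  Σ                 50,132.8863   275,725.4001
P = 50,132.8863; D_Mac = 5.49989 half-year periods = 2.74995 yrs; D_mod = 2.65503 yrs.
DV01 ≈ 2.65503 × 50,132.8863 × 0.0001 = 13.310422.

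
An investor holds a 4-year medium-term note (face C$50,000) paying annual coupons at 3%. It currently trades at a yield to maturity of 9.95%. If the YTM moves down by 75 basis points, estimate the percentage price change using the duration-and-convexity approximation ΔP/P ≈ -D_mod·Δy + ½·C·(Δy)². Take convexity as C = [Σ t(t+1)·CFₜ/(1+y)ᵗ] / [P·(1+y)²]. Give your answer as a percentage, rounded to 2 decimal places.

+2.64%

With y = 0.0995:
  t   CF        PV=CF/(1+0.0995)^t    t·PV        t(t+1)·PV
  1     1,500.00     1,364.2565     1,364.2565       2,728.5130
  2     1,500.00     1,240.7972     2,481.5943       7,444.7830
  3     1,500.00     1,128.5104     3,385.5311      13,542.1246
  4    51,500.00    35,239.2206   140,956.8824     704,784.4118
  Σ                 38,972.7846   148,188.2643     728,499.8323
P = 38,972.7846; D_Mac = 3.80235 yrs; D_mod = 3.45826 yrs; C = 15.46242.
Duration effect: -3.45826 × (-0.0075) = +0.025937
Convexity effect: 0.5 × 15.46242 × (-0.0075)² = +0.0004349
ΔP/P ≈ +0.025937 + 0.0004349 = +0.026372 = +2.6372%.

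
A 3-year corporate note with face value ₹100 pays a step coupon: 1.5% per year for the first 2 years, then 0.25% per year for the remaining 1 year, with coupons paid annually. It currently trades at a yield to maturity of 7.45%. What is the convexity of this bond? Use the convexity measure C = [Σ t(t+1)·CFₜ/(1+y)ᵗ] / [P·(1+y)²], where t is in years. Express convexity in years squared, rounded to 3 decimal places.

With y = 0.0745:
  t   CF        PV=CF/(1+0.0745)^t    t·PV        t(t+1)·PV
  1         1.50         1.3960         1.3960           2.7920
  2         1.50         1.2992         2.5984           7.7952
  3       100.25        80.8100       242.4300         969.7200
  Σ                     83.5052       246.4244         980.3073
P = 83.5052.
Convexity = Σ t(t+1)·PV / [P·(1+y)²] = 980.3073 / (83.5052 × 1.154550) = 10.16801.

10.168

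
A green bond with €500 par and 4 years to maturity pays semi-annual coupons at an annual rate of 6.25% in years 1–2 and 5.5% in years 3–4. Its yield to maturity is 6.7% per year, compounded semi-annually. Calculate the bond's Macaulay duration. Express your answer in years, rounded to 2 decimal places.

Periodic yield y = 0.0335. Discount each cash flow and weight by its period:
  t   CF        PV=CF/(1+0.0335)^t    t·PV
  1       15.625        15.1185        15.1185
  2       15.625        14.6285        29.2570
  3       15.625        14.1543        42.4629
  4       15.625        13.6955        54.7820
  5       13.750        11.6614        58.3069
  6       13.750        11.2834        67.7004
  7       13.750        10.9177        76.4236
  8      513.750       394.7008     3,157.6063
  Σ                    486.1600     3,501.6576
Price P = Σ PV = 486.1600.
Macaulay duration = Σ(t·PV) / P = 3,501.6576 / 486.1600 = 7.20268 half-year periods.
In years: 7.20268 / 2 = 3.60134 years.

3.60 years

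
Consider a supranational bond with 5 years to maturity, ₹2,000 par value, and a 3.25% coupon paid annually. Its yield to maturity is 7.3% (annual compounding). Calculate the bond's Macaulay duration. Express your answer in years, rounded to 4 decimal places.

4.6612 years

Periodic yield y = 0.073. Discount each cash flow and weight by its year:
  t   CF        PV=CF/(1+0.073)^t    t·PV
  1        65.00        60.5778        60.5778
  2        65.00        56.4565       112.9130
  3        65.00        52.6156       157.8467
  4        65.00        49.0359       196.1437
  5     2,065.00     1,451.8490     7,259.2449
  Σ                  1,670.5348     7,786.7262
Price P = Σ PV = 1,670.5348.
Macaulay duration = Σ(t·PV) / P = 7,786.7262 / 1,670.5348 = 4.66122 years.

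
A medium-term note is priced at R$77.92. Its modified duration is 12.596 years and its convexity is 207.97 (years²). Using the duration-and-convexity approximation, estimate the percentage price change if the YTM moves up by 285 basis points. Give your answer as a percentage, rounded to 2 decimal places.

-27.45%

Duration effect: -D_mod·Δy = -12.596 × (+0.0285) = -0.358986
Convexity effect: ½·C·(Δy)² = 0.5 × 207.97 × (0.0285)² = +0.08446181625
ΔP/P ≈ -0.358986 + 0.08446181625 = -0.27452418375
= -27.452418375%.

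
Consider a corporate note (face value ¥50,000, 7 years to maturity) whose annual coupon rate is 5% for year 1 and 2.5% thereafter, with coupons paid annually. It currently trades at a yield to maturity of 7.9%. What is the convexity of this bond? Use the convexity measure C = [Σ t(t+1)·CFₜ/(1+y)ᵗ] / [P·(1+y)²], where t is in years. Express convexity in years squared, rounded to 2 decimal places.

41.40

With y = 0.079:
  t   CF        PV=CF/(1+0.079)^t    t·PV        t(t+1)·PV
  1     2,500.00     2,316.9601     2,316.9601       4,633.9203
  2     1,250.00     1,073.6609     2,147.3217       6,441.9652
  3     1,250.00       995.0518     2,985.1553      11,940.6213
  4     1,250.00       922.1981     3,688.7925      18,443.9625
  5     1,250.00       854.6785     4,273.3926      25,640.3556
  6     1,250.00       792.1024     4,752.6146      33,268.3020
  7    51,250.00    30,098.4241   210,688.9685   1,685,511.7482
  Σ                 37,053.0759   230,853.2054   1,785,880.8751
P = 37,053.0759.
Convexity = Σ t(t+1)·PV / [P·(1+y)²] = 1,785,880.8751 / (37,053.0759 × 1.164241) = 41.39857.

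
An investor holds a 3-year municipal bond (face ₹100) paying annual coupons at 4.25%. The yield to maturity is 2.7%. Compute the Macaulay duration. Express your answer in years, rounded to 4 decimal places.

2.8821 years

Periodic yield y = 0.027. Discount each cash flow and weight by its year:
  t   CF        PV=CF/(1+0.027)^t    t·PV
  1         4.25         4.1383         4.1383
  2         4.25         4.0295         8.0589
  3       104.25        96.2420       288.7261
  Σ                    104.4098       300.9233
Price P = Σ PV = 104.4098.
Macaulay duration = Σ(t·PV) / P = 300.9233 / 104.4098 = 2.88214 years.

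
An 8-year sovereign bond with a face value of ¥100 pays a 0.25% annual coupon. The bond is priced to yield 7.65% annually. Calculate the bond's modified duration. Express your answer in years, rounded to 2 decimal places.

7.34 years

Periodic yield y = 0.0765. First find Macaulay duration:
  t   CF        PV=CF/(1+0.0765)^t    t·PV
  1         0.25         0.2322         0.2322
  2         0.25         0.2157         0.4315
  3         0.25         0.2004         0.6012
  4         0.25         0.1862         0.7446
  5         0.25         0.1729         0.8646
  6         0.25         0.1606         0.9638
  7         0.25         0.1492         1.0446
  8       100.25        55.5869       444.6948
  Σ                     56.9042       449.5774
P = 56.9042; Macaulay duration = 449.5774 / 56.9042 = 7.90061 years.
Modified duration = D_Mac / (1 + y) = 7.90061 / 1.0765 = 7.33916 years.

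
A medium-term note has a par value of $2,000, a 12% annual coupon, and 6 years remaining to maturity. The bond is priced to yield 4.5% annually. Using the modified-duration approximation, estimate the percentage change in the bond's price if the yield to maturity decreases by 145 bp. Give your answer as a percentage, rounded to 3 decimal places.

Periodic yield y = 0.045. Modified duration first:
  t   CF        PV=CF/(1+0.045)^t    t·PV
  1       240.00       229.6651       229.6651
  2       240.00       219.7752       439.5504
  3       240.00       210.3112       630.9336
  4       240.00       201.2547       805.0189
  5       240.00       192.5883       962.9413
  6     2,240.00     1,720.0865    10,320.5187
  Σ                  2,773.6809    13,388.6279
P = 2,773.6809; D_Mac = 4.82703 yrs; D_mod = 4.82703/(1+0.045) = 4.61916 yrs.
ΔP/P ≈ -D_mod · Δy = -4.61916 × (-0.0145) = +0.066978 = +6.6978%.

+6.698%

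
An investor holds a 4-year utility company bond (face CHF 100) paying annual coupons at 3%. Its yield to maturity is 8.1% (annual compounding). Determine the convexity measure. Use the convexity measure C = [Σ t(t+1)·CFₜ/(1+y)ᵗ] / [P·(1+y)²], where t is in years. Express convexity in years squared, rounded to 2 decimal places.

16.04

With y = 0.081:
  t   CF        PV=CF/(1+0.081)^t    t·PV        t(t+1)·PV
  1         3.00         2.7752         2.7752           5.5504
  2         3.00         2.5673         5.1345          15.4036
  3         3.00         2.3749         7.1247          28.4987
  4       103.00        75.4283       301.7133       1,508.5664
  Σ                     83.1457       316.7477       1,558.0191
P = 83.1457.
Convexity = Σ t(t+1)·PV / [P·(1+y)²] = 1,558.0191 / (83.1457 × 1.168561) = 16.03547.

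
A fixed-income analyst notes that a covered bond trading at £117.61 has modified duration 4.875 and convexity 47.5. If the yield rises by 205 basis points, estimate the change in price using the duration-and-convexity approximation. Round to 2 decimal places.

-£10.58

Duration effect: -D_mod·Δy = -4.875 × (+0.0205) = -0.0999375
Convexity effect: ½·C·(Δy)² = 0.5 × 47.5 × (0.0205)² = +0.0099809375
ΔP/P ≈ -0.0999375 + 0.0099809375 = -0.0899565625
ΔP ≈ 117.61 × (-0.0899565625) = -10.579791315625.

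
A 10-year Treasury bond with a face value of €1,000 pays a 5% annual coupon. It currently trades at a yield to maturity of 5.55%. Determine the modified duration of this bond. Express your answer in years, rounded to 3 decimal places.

Periodic yield y = 0.0555. First find Macaulay duration:
  t   CF        PV=CF/(1+0.0555)^t    t·PV
  1        50.00        47.3709        47.3709
  2        50.00        44.8801        89.7601
  3        50.00        42.5202       127.5606
  4        50.00        40.2844       161.1377
  5        50.00        38.1662       190.8310
  6        50.00        36.1593       216.9561
  7        50.00        34.2580       239.8062
  8        50.00        32.4567       259.6534
  9        50.00        30.7501       276.7505
  10    1,050.00       611.7964     6,117.9641
  Σ                    958.6423     7,727.7905
P = 958.6423; Macaulay duration = 7,727.7905 / 958.6423 = 8.06118 years.
Modified duration = D_Mac / (1 + y) = 8.06118 / 1.0555 = 7.63731 years.

7.637 years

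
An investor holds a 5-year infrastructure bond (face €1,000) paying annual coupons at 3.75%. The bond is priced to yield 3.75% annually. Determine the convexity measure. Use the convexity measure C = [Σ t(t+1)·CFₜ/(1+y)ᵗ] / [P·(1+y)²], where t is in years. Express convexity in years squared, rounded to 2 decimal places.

With y = 0.0375:
  t   CF        PV=CF/(1+0.0375)^t    t·PV        t(t+1)·PV
  1        37.50        36.1446        36.1446          72.2892
  2        37.50        34.8381        69.6763         209.0289
  3        37.50        33.5789       100.7368         402.9473
  4        37.50        32.3652       129.4610         647.3048
  5     1,037.50       863.0731     4,315.3655      25,892.1929
  Σ                  1,000.0000     4,651.3841      27,223.7630
P = 1,000.0000.
Convexity = Σ t(t+1)·PV / [P·(1+y)²] = 27,223.7630 / (1,000.0000 × 1.076406) = 25.29135.

25.29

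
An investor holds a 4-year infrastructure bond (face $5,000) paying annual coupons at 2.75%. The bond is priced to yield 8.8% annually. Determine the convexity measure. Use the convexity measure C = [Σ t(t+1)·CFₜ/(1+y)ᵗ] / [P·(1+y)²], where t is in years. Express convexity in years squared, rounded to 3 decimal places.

With y = 0.088:
  t   CF        PV=CF/(1+0.088)^t    t·PV        t(t+1)·PV
  1       137.50       126.3787       126.3787         252.7574
  2       137.50       116.1569       232.3137         696.9412
  3       137.50       106.7618       320.2855       1,281.1420
  4     5,137.50     3,666.3697    14,665.4787      73,327.3937
  Σ                  4,015.6671    15,344.4567      75,558.2343
P = 4,015.6671.
Convexity = Σ t(t+1)·PV / [P·(1+y)²] = 75,558.2343 / (4,015.6671 × 1.183744) = 15.89521.

15.895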